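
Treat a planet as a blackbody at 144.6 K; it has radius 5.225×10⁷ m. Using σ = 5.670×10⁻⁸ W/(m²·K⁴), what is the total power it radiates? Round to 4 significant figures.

Surface area A = 4πR² = 4π(5.225×10⁷ m)² = 3.43070×10¹⁶ m².
P = σAT⁴ = 5.670×10⁻⁸ × 3.43070×10¹⁶ × (144.6)⁴ = 8.504×10¹⁷ W.

P ≈ 8.504×10¹⁷ W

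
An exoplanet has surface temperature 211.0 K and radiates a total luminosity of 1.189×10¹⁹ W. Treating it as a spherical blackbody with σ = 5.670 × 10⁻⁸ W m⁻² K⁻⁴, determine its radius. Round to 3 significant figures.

R ≈ 9.18×10⁷ m

L = 4πR²σT⁴ ⇒ R = √(L/(4πσT⁴)).
σT⁴ = 112.386 W/m², so R = √(1.189×10¹⁹/(4π×112.386)) = 9.18×10⁷ m.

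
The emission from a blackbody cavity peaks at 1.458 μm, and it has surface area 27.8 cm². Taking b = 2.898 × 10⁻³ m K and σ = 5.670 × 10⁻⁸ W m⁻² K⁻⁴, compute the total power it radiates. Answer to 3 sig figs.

P ≈ 2.46×10³ W

Wien's law: T = b/λ_max = 2.898×10⁻³/1.458×10⁻⁶ = 1987.65 K.
Area A = 27.8 cm² = 2.78×10⁻³ m².
Then P = σAT⁴ = 5.670×10⁻⁸×2.78×10⁻³×(1987.65)⁴ = 2.46×10³ W.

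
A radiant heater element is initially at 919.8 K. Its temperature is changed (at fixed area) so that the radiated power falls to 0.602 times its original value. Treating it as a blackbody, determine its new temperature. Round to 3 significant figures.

T₂ ≈ 810 K

P ∝ T⁴, so T₂/T₁ = (P₂/P₁)^(1/4) = (0.602)^(1/4) = 0.880844.
T₂ = 919.8 × 0.880844 = 810 K.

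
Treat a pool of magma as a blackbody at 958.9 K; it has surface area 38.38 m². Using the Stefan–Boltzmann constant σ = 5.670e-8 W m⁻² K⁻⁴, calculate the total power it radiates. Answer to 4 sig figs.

Area A = 38.38 m².
P = σAT⁴ = 5.670×10⁻⁸ × 38.38 × (958.9)⁴ = 1.840×10⁶ W.

P ≈ 1.840×10⁶ W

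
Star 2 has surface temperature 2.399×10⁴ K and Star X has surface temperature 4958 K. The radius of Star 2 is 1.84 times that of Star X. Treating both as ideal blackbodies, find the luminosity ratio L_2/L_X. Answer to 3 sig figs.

L_2/L_X ≈ 1.86×10³

L ∝ R²T⁴, so L_2/L_X = (R_2/R_X)²(T_2/T_X)⁴ = (1.84)² × (2.399×10⁴/4958)⁴ = 3.3856 × 548.144 = 1.86×10³.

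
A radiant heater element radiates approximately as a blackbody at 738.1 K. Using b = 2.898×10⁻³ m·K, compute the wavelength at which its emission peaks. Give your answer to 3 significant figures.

Wien's displacement law: λ_max = b/T = (2.898×10⁻³ m·K)/(738.1 K) = 3.926×10⁻⁶ m.
That is 3.93 μm, in the infrared range.

λ_max ≈ 3.93 μm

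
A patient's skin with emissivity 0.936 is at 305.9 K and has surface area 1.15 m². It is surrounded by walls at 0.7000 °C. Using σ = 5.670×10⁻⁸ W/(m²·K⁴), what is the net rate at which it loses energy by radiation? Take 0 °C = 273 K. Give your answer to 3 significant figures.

Net loss ≈ 192 W

Surroundings: T = 0.7000 °C + 273 = 273.7000 K.
Area A = 1.15 m².
Net radiated power P_net = εσA(T⁴ − T₀⁴) = 0.936×5.670×10⁻⁸×1.15×(305.9⁴ − 273.7000⁴).
T⁴ − T₀⁴ = 8.75625×10⁹ − 5.61176×10⁹ = 3.14449×10⁹ K⁴, so P_net = 192 W.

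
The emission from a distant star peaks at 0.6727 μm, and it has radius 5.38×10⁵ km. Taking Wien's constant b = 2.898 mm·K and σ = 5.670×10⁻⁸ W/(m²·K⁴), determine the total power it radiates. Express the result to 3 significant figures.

Wien's law: T = b/λ_max = 2.898×10⁻³/6.727×10⁻⁷ = 4308.01 K.
Surface area A = 4πR² = 4π(5.38×10⁸ m)² = 3.63726×10¹⁸ m².
Then P = σAT⁴ = 5.670×10⁻⁸×3.63726×10¹⁸×(4308.01)⁴ = 7.10×10²⁵ W.

P ≈ 7.10×10²⁵ W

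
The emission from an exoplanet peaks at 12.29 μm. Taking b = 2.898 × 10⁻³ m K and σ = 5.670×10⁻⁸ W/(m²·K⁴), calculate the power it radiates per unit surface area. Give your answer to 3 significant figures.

Wien's law: T = b/λ_max = 2.898×10⁻³/1.229×10⁻⁵ = 235.801 K.
Then I = σT⁴ = 5.670×10⁻⁸×(235.801)⁴ = 175 W/m².

I ≈ 175 W/m²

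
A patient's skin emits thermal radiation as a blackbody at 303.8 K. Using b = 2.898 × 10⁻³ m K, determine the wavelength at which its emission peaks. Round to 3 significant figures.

λ_max ≈ 9.54 μm

Wien's displacement law: λ_max = b/T = (2.898×10⁻³ m·K)/(303.8 K) = 9.539×10⁻⁶ m.
That is 9.54 μm, in the infrared range.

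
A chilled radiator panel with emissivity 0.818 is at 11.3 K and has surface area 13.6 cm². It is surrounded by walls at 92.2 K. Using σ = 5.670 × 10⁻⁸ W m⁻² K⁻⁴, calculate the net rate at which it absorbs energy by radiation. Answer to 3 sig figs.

Area A = 13.6 cm² = 1.36×10⁻³ m².
Net radiated power P_net = εσA(T⁴ − T₀⁴) = 0.818×5.670×10⁻⁸×1.36×10⁻³×(11.3⁴ − 92.2⁴).
T⁴ − T₀⁴ = 16304.7 − 7.22643×10⁷ = -7.22480×10⁷ K⁴, so P_net = -4.56×10⁻³ W — negative, meaning a net gain of 4.56×10⁻³ W.

Net gain ≈ 4.56×10⁻³ W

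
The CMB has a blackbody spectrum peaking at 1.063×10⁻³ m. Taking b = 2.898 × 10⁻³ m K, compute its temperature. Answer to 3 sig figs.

Wien's law gives T = b/λ_max = (2.898×10⁻³ m·K)/(1.063×10⁻³ m) = 2.73 K.

T ≈ 2.73 K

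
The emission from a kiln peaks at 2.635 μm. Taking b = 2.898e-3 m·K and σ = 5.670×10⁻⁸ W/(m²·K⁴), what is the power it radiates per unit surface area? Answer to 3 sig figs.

Wien's law: T = b/λ_max = 2.898×10⁻³/2.635×10⁻⁶ = 1099.81 K.
Then I = σT⁴ = 5.670×10⁻⁸×(1099.81)⁴ = 8.30×10⁴ W/m².

I ≈ 8.30×10⁴ W/m²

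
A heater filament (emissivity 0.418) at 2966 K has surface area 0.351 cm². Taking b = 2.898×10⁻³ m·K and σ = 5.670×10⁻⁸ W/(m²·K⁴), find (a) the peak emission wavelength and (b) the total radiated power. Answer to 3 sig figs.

λ_max ≈ 977 nm; P ≈ 64.4 W

(a) λ_max = b/T = 2.898×10⁻³/2966 = 9.771×10⁻⁷ m = 977 nm.
Area A = 0.351 cm² = 3.51×10⁻⁵ m².
(b) P = εσAT⁴ = 0.418×5.670×10⁻⁸×3.51×10⁻⁵×(2966)⁴ = 64.4 W.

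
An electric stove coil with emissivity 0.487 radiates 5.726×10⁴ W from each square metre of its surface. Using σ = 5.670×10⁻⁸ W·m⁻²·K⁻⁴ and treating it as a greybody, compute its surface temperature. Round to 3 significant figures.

I = εσT⁴, so T = (I/εσ)^(1/4) = (5.726×10⁴/(0.487×5.670×10⁻⁸))^(1/4) = 1.20×10³ K.

T ≈ 1.20×10³ K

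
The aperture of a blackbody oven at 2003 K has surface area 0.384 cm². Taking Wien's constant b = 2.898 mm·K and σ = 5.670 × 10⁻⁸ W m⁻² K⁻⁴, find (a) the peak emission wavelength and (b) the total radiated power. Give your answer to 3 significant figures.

(a) λ_max = b/T = 2.898×10⁻³/2003 = 1.447×10⁻⁶ m = 1.45×10³ nm.
Area A = 0.384 cm² = 3.84×10⁻⁵ m².
(b) P = σAT⁴ = 5.670×10⁻⁸×3.84×10⁻⁵×(2003)⁴ = 35.0 W.

λ_max ≈ 1.45×10³ nm; P ≈ 35.0 W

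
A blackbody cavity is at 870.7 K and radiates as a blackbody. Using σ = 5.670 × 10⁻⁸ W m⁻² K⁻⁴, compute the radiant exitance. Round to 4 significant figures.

I ≈ 3.259×10⁴ W/m²

Stefan–Boltzmann: I = σT⁴ = 5.670×10⁻⁸ × (870.7)⁴ = 3.259×10⁴ W/m².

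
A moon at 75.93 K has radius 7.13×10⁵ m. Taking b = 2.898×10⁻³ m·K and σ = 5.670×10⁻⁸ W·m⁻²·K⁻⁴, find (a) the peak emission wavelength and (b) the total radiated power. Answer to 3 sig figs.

λ_max ≈ 38.2 μm; P ≈ 1.20×10¹³ W

(a) λ_max = b/T = 2.898×10⁻³/75.93 = 3.817×10⁻⁵ m = 38.2 μm.
Surface area A = 4πR² = 4π(7.13×10⁵ m)² = 6.38835×10¹² m².
(b) P = σAT⁴ = 5.670×10⁻⁸×6.38835×10¹²×(75.93)⁴ = 1.20×10¹³ W.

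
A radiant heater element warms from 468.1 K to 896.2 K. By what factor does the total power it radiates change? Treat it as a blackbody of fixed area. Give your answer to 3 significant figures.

P₂/P₁ ≈ 13.4

P ∝ T⁴, so P₂/P₁ = (T₂/T₁)⁴ = (896.2/468.1)⁴ = (1.91455)⁴ = 13.4.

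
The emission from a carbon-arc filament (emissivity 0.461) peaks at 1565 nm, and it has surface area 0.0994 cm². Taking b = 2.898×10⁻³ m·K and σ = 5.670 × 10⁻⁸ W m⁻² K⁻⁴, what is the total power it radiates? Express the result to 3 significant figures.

P ≈ 3.05 W

Wien's law: T = b/λ_max = 2.898×10⁻³/1.565×10⁻⁶ = 1851.76 K.
Area A = 0.0994 cm² = 9.94×10⁻⁶ m².
Then P = εσAT⁴ = 0.461×5.670×10⁻⁸×9.94×10⁻⁶×(1851.76)⁴ = 3.05 W.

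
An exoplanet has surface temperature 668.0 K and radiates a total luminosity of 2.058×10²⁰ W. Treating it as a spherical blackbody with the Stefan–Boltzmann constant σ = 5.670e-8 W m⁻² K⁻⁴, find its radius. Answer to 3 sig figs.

R ≈ 3.81×10⁷ m

L = 4πR²σT⁴ ⇒ R = √(L/(4πσT⁴)).
σT⁴ = 11289.9 W/m², so R = √(2.058×10²⁰/(4π×11289.9)) = 3.81×10⁷ m.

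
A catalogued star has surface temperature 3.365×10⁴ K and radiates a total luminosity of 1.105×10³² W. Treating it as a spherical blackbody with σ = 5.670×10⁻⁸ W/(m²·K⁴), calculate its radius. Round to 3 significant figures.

L = 4πR²σT⁴ ⇒ R = √(L/(4πσT⁴)).
σT⁴ = 7.26981×10¹⁰ W/m², so R = √(1.105×10³²/(4π×7.26981×10¹⁰)) = 1.10×10¹⁰ m.

R ≈ 1.10×10¹⁰ m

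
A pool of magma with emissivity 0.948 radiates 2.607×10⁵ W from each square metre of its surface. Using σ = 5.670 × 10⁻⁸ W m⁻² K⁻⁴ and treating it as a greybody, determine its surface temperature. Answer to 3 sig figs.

I = εσT⁴, so T = (I/εσ)^(1/4) = (2.607×10⁵/(0.948×5.670×10⁻⁸))^(1/4) = 1.48×10³ K.

T ≈ 1.48×10³ K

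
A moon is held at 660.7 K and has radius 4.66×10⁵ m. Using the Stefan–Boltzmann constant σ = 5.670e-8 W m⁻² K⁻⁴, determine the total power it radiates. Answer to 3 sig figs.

Surface area A = 4πR² = 4π(4.66×10⁵ m)² = 2.72886×10¹² m².
P = σAT⁴ = 5.670×10⁻⁸ × 2.72886×10¹² × (660.7)⁴ = 2.95×10¹⁶ W.

P ≈ 2.95×10¹⁶ W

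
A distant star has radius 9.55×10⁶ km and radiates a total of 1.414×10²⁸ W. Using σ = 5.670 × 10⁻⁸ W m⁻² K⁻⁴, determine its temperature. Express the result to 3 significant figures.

T ≈ 3.84×10³ K

Surface area A = 4πR² = 4π(9.55×10⁹ m)² = 1.14608×10²¹ m².
P = σAT⁴ ⇒ T = (P/(σA))^(1/4) = (1.414×10²⁸/(5.670×10⁻⁸×1.14608×10²¹))^(1/4) = 3.84×10³ K.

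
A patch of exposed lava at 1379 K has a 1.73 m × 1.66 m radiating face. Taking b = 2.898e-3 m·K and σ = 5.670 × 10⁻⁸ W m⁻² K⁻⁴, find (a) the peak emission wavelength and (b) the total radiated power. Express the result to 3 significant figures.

λ_max ≈ 2.10×10³ nm; P ≈ 5.89×10⁵ W

(a) λ_max = b/T = 2.898×10⁻³/1379 = 2.102×10⁻⁶ m = 2.10×10³ nm.
Area A = 1.73 × 1.66 = 2.8718 m².
(b) P = σAT⁴ = 5.670×10⁻⁸×2.8718×(1379)⁴ = 5.89×10⁵ W.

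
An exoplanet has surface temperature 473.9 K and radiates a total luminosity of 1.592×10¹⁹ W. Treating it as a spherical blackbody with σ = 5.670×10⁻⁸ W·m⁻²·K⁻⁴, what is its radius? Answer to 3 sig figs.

R ≈ 2.10×10⁷ m

L = 4πR²σT⁴ ⇒ R = √(L/(4πσT⁴)).
σT⁴ = 2859.76 W/m², so R = √(1.592×10¹⁹/(4π×2859.76)) = 2.10×10⁷ m.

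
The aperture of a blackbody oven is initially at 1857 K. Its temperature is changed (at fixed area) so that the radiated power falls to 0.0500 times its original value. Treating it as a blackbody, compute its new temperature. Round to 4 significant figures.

T₂ ≈ 878.1 K

P ∝ T⁴, so T₂/T₁ = (P₂/P₁)^(1/4) = (0.0500)^(1/4) = 0.472871.
T₂ = 1857 × 0.472871 = 878.1 K.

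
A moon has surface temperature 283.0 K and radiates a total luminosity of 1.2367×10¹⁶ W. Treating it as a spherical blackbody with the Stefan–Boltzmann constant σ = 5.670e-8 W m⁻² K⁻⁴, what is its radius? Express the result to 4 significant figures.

R ≈ 1.645×10⁶ m

L = 4πR²σT⁴ ⇒ R = √(L/(4πσT⁴)).
σT⁴ = 363.688 W/m², so R = √(1.2367×10¹⁶/(4π×363.688)) = 1.645×10⁶ m.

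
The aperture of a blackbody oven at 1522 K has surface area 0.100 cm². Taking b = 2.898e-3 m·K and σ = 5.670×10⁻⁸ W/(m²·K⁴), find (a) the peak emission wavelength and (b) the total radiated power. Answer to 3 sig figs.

(a) λ_max = b/T = 2.898×10⁻³/1522 = 1.904×10⁻⁶ m = 1.90×10³ nm.
Area A = 0.100 cm² = 1.00×10⁻⁵ m².
(b) P = σAT⁴ = 5.670×10⁻⁸×1.00×10⁻⁵×(1522)⁴ = 3.04 W.

λ_max ≈ 1.90×10³ nm; P ≈ 3.04 W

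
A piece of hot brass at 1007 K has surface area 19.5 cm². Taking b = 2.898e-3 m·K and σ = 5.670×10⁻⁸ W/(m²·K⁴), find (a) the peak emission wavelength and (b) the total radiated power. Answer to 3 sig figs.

(a) λ_max = b/T = 2.898×10⁻³/1007 = 2.878×10⁻⁶ m = 2.88 μm.
Area A = 19.5 cm² = 1.95×10⁻³ m².
(b) P = σAT⁴ = 5.670×10⁻⁸×1.95×10⁻³×(1007)⁴ = 114 W.

λ_max ≈ 2.88 μm; P ≈ 114 W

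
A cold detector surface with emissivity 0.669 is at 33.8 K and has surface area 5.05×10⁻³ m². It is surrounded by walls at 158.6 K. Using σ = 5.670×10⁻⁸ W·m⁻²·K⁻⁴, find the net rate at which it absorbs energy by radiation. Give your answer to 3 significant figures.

Area A = 5.05×10⁻³ m².
Net radiated power P_net = εσA(T⁴ − T₀⁴) = 0.669×5.670×10⁻⁸×5.05×10⁻³×(33.8⁴ − 158.6⁴).
T⁴ − T₀⁴ = 1.30517×10⁶ − 6.32722×10⁸ = -6.31417×10⁸ K⁴, so P_net = -0.121 W — negative, meaning a net gain of 0.121 W.

Net gain ≈ 0.121 W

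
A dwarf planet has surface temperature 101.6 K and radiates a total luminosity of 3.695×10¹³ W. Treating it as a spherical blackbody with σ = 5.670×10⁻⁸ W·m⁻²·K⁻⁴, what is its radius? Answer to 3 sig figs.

L = 4πR²σT⁴ ⇒ R = √(L/(4πσT⁴)).
σT⁴ = 6.04168 W/m², so R = √(3.695×10¹³/(4π×6.04168)) = 6.98×10⁵ m.

R ≈ 6.98×10⁵ m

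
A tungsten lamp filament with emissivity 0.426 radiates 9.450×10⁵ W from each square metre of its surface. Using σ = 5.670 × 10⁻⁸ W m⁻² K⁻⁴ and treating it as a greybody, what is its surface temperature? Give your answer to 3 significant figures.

T ≈ 2.50×10³ K

I = εσT⁴, so T = (I/εσ)^(1/4) = (9.450×10⁵/(0.426×5.670×10⁻⁸))^(1/4) = 2.50×10³ K.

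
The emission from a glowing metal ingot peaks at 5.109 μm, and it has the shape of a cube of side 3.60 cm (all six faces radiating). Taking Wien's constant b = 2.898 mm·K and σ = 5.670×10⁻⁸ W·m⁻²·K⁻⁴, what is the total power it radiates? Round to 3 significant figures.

Wien's law: T = b/λ_max = 2.898×10⁻³/5.109×10⁻⁶ = 567.234 K.
Area A = 6s² = 6×(0.0360 m)² = 7.776×10⁻³ m².
Then P = σAT⁴ = 5.670×10⁻⁸×7.776×10⁻³×(567.234)⁴ = 45.6 W.

P ≈ 45.6 W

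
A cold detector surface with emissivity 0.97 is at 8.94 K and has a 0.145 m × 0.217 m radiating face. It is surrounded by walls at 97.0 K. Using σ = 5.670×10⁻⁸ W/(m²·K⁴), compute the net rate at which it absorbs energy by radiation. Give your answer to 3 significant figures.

Net gain ≈ 0.153 W

Area A = 0.145 × 0.217 = 0.031465 m².
Net radiated power P_net = εσA(T⁴ − T₀⁴) = 0.97×5.670×10⁻⁸×0.031465×(8.94⁴ − 97.0⁴).
T⁴ − T₀⁴ = 6387.78 − 8.85293×10⁷ = -8.85229×10⁷ K⁴, so P_net = -0.153 W — negative, meaning a net gain of 0.153 W.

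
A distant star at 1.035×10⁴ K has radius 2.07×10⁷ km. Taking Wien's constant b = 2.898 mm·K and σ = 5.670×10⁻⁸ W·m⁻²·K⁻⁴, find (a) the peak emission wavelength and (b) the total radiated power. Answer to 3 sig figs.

λ_max ≈ 280 nm; P ≈ 3.50×10³⁰ W

(a) λ_max = b/T = 2.898×10⁻³/1.035×10⁴ = 2.800×10⁻⁷ m = 280 nm.
Surface area A = 4πR² = 4π(2.07×10¹⁰ m)² = 5.38456×10²¹ m².
(b) P = σAT⁴ = 5.670×10⁻⁸×5.38456×10²¹×(1.035×10⁴)⁴ = 3.50×10³⁰ W.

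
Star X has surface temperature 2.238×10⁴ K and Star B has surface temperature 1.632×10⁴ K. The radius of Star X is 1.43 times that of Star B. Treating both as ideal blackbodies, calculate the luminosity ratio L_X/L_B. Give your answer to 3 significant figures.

L ∝ R²T⁴, so L_X/L_B = (R_X/R_B)²(T_X/T_B)⁴ = (1.43)² × (2.238×10⁴/1.632×10⁴)⁴ = 2.0449 × 3.53639 = 7.23.

L_X/L_B ≈ 7.23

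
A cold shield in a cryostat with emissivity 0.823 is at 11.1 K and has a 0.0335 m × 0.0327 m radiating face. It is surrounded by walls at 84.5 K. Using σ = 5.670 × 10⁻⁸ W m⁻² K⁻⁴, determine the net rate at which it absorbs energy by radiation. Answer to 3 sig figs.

Net gain ≈ 2.61×10⁻³ W

Area A = 0.0335 × 0.0327 = 1.09545×10⁻³ m².
Net radiated power P_net = εσA(T⁴ − T₀⁴) = 0.823×5.670×10⁻⁸×1.09545×10⁻³×(11.1⁴ − 84.5⁴).
T⁴ − T₀⁴ = 15180.7 − 5.09832×10⁷ = -5.09680×10⁷ K⁴, so P_net = -2.61×10⁻³ W — negative, meaning a net gain of 2.61×10⁻³ W.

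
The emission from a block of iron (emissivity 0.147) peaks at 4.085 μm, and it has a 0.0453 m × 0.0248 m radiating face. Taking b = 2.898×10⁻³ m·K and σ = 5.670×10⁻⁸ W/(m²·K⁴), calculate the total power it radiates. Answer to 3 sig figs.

Wien's law: T = b/λ_max = 2.898×10⁻³/4.085×10⁻⁶ = 709.425 K.
Area A = 0.0453 × 0.0248 = 1.12344×10⁻³ m².
Then P = εσAT⁴ = 0.147×5.670×10⁻⁸×1.12344×10⁻³×(709.425)⁴ = 2.37 W.

P ≈ 2.37 W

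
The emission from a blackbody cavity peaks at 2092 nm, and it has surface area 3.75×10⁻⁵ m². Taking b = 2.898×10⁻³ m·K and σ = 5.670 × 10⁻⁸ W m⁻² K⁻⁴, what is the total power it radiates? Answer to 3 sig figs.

Wien's law: T = b/λ_max = 2.898×10⁻³/2.092×10⁻⁶ = 1385.28 K.
Area A = 3.75×10⁻⁵ m².
Then P = σAT⁴ = 5.670×10⁻⁸×3.75×10⁻⁵×(1385.28)⁴ = 7.83 W.

P ≈ 7.83 W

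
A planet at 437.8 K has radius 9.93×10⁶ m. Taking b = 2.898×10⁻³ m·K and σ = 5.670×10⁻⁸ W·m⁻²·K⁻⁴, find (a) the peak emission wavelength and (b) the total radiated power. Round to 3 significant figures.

(a) λ_max = b/T = 2.898×10⁻³/437.8 = 6.619×10⁻⁶ m = 6.62 μm.
Surface area A = 4πR² = 4π(9.93×10⁶ m)² = 1.23911×10¹⁵ m².
(b) P = σAT⁴ = 5.670×10⁻⁸×1.23911×10¹⁵×(437.8)⁴ = 2.58×10¹⁸ W.

λ_max ≈ 6.62 μm; P ≈ 2.58×10¹⁸ W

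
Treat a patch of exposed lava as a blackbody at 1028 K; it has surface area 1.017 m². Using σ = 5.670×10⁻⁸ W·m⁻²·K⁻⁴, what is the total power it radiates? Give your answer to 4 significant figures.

P ≈ 6.440×10⁴ W

Area A = 1.017 m².
P = σAT⁴ = 5.670×10⁻⁸ × 1.017 × (1028)⁴ = 6.440×10⁴ W.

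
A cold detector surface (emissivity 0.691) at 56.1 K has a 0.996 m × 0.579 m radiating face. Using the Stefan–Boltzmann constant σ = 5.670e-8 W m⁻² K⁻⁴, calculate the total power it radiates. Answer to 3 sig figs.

P ≈ 0.224 W

Area A = 0.996 × 0.579 = 0.576684 m².
P = εσAT⁴ = 0.691 × 5.670×10⁻⁸ × 0.576684 × (56.1)⁴ = 0.224 W.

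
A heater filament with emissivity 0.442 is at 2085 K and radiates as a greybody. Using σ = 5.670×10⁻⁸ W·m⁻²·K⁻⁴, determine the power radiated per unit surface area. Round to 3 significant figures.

Stefan–Boltzmann: I = εσT⁴ = 0.442 × 5.670×10⁻⁸ × (2085)⁴ = 4.74×10⁵ W/m².

I ≈ 4.74×10⁵ W/m²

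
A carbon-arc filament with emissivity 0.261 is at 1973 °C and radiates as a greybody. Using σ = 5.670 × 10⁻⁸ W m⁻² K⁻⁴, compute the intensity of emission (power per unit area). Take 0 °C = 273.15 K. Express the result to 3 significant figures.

I ≈ 3.77×10⁵ W/m²

T = 1973 °C + 273.15 = 2246.15 K.
Stefan–Boltzmann: I = εσT⁴ = 0.261 × 5.670×10⁻⁸ × (2246.15)⁴ = 3.77×10⁵ W/m².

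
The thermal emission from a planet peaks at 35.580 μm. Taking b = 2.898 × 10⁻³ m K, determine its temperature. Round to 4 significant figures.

Wien's law gives T = b/λ_max = (2.898×10⁻³ m·K)/(3.5580×10⁻⁵ m) = 81.45 K.

T ≈ 81.45 K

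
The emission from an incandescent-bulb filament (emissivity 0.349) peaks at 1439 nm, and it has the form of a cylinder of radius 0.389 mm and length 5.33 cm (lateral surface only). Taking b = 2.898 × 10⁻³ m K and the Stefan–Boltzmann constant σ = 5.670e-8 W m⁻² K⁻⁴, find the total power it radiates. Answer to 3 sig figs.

P ≈ 42.4 W

Wien's law: T = b/λ_max = 2.898×10⁻³/1.439×10⁻⁶ = 2013.90 K.
Lateral area A = 2πrL = 2π×3.89×10⁻⁴×0.0533 = 1.30274×10⁻⁴ m².
Then P = εσAT⁴ = 0.349×5.670×10⁻⁸×1.30274×10⁻⁴×(2013.90)⁴ = 42.4 W.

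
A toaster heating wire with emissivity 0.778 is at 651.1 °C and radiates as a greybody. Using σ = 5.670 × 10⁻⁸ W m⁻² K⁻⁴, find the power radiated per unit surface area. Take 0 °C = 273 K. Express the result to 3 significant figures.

T = 651.1 °C + 273 = 924.1 K.
Stefan–Boltzmann: I = εσT⁴ = 0.778 × 5.670×10⁻⁸ × (924.1)⁴ = 3.22×10⁴ W/m².

I ≈ 3.22×10⁴ W/m²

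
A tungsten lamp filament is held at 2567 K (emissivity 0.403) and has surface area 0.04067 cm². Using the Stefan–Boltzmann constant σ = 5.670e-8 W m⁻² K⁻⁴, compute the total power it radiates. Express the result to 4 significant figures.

Area A = 0.04067 cm² = 4.067×10⁻⁶ m².
P = εσAT⁴ = 0.403 × 5.670×10⁻⁸ × 4.067×10⁻⁶ × (2567)⁴ = 4.035 W.

P ≈ 4.035 W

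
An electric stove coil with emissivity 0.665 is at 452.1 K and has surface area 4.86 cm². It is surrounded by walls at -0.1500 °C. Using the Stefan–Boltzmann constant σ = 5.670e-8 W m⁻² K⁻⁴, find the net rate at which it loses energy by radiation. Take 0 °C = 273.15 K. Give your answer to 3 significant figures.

Net loss ≈ 0.664 W

Surroundings: T = -0.1500 °C + 273.15 = 273.0000 K.
Area A = 4.86 cm² = 4.86×10⁻⁴ m².
Net radiated power P_net = εσA(T⁴ − T₀⁴) = 0.665×5.670×10⁻⁸×4.86×10⁻⁴×(452.1⁴ − 273.0000⁴).
T⁴ − T₀⁴ = 4.17771×10¹⁰ − 5.55457×10⁹ = 3.62225×10¹⁰ K⁴, so P_net = 0.664 W.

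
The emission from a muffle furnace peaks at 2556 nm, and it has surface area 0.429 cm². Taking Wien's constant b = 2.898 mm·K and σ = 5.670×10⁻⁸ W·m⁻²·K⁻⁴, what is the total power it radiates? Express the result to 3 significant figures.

P ≈ 4.02 W

Wien's law: T = b/λ_max = 2.898×10⁻³/2.556×10⁻⁶ = 1133.80 K.
Area A = 0.429 cm² = 4.29×10⁻⁵ m².
Then P = σAT⁴ = 5.670×10⁻⁸×4.29×10⁻⁵×(1133.80)⁴ = 4.02 W.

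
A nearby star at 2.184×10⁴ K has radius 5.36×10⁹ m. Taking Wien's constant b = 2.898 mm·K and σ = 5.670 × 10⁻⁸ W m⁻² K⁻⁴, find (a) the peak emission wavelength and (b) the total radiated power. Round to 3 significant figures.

λ_max ≈ 133 nm; P ≈ 4.66×10³⁰ W

(a) λ_max = b/T = 2.898×10⁻³/2.184×10⁴ = 1.327×10⁻⁷ m = 133 nm.
Surface area A = 4πR² = 4π(5.36×10⁹ m)² = 3.61027×10²⁰ m².
(b) P = σAT⁴ = 5.670×10⁻⁸×3.61027×10²⁰×(2.184×10⁴)⁴ = 4.66×10³⁰ W.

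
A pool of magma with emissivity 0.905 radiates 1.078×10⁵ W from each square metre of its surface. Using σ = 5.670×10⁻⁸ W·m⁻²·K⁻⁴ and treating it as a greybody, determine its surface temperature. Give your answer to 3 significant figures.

T ≈ 1.20×10³ K

I = εσT⁴, so T = (I/εσ)^(1/4) = (1.078×10⁵/(0.905×5.670×10⁻⁸))^(1/4) = 1.20×10³ K.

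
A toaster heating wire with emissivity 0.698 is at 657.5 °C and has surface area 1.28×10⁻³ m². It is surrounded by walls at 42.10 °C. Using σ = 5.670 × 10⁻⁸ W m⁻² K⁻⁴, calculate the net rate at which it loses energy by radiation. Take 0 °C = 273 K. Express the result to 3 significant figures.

T = 657.5 °C + 273 = 930.5 K.
Surroundings: T = 42.10 °C + 273 = 315.10 K.
Area A = 1.28×10⁻³ m².
Net radiated power P_net = εσA(T⁴ − T₀⁴) = 0.698×5.670×10⁻⁸×1.28×10⁻³×(930.5⁴ − 315.10⁴).
T⁴ − T₀⁴ = 7.49662×10¹¹ − 9.85811×10⁹ = 7.39804×10¹¹ K⁴, so P_net = 37.5 W.

Net loss ≈ 37.5 W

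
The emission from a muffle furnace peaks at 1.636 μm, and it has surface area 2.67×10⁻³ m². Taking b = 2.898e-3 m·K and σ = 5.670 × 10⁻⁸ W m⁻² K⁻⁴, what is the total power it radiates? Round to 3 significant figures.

Wien's law: T = b/λ_max = 2.898×10⁻³/1.636×10⁻⁶ = 1771.39 K.
Area A = 2.67×10⁻³ m².
Then P = σAT⁴ = 5.670×10⁻⁸×2.67×10⁻³×(1771.39)⁴ = 1.49×10³ W.

P ≈ 1.49×10³ W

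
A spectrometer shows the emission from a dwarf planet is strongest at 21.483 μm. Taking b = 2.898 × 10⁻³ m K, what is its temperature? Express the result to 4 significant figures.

T ≈ 134.9 K

Wien's law gives T = b/λ_max = (2.898×10⁻³ m·K)/(2.1483×10⁻⁵ m) = 134.9 K.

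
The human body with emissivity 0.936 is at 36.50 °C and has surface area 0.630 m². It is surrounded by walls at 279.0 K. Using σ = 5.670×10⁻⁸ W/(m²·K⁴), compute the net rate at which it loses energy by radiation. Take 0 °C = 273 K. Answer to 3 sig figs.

T = 36.50 °C + 273 = 309.50 K.
Area A = 0.630 m².
Net radiated power P_net = εσA(T⁴ − T₀⁴) = 0.936×5.670×10⁻⁸×0.630×(309.50⁴ − 279.0⁴).
T⁴ − T₀⁴ = 9.17577×10⁹ − 6.05922×10⁹ = 3.11655×10⁹ K⁴, so P_net = 104 W.

Net loss ≈ 104 W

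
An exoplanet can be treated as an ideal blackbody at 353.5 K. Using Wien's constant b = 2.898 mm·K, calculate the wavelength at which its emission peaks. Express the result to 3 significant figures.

λ_max ≈ 8.20 μm

Wien's displacement law: λ_max = b/T = (2.898×10⁻³ m·K)/(353.5 K) = 8.198×10⁻⁶ m.
That is 8.20 μm, in the infrared range.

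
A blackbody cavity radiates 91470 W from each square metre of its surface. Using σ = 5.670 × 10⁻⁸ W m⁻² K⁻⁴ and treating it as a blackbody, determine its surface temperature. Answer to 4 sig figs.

I = σT⁴, so T = (I/σ)^(1/4) = (91470/(5.670×10⁻⁸))^(1/4) = 1127 K.

T ≈ 1127 K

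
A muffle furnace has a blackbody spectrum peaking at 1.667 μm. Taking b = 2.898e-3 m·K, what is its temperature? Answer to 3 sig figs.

T ≈ 1.74×10³ K

Wien's law gives T = b/λ_max = (2.898×10⁻³ m·K)/(1.667×10⁻⁶ m) = 1.74×10³ K.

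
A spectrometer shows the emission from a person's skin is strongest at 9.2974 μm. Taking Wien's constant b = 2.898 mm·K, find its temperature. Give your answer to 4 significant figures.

T ≈ 311.7 K

Wien's law gives T = b/λ_max = (2.898×10⁻³ m·K)/(9.2974×10⁻⁶ m) = 311.7 K.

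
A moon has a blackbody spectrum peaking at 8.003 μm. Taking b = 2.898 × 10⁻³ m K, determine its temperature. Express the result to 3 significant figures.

T ≈ 362 K

Wien's law gives T = b/λ_max = (2.898×10⁻³ m·K)/(8.003×10⁻⁶ m) = 362 K.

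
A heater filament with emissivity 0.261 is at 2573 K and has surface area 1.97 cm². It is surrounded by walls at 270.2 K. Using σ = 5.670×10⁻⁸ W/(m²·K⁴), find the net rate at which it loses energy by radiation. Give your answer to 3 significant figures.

Net loss ≈ 128 W

Area A = 1.97 cm² = 1.97×10⁻⁴ m².
Net radiated power P_net = εσA(T⁴ − T₀⁴) = 0.261×5.670×10⁻⁸×1.97×10⁻⁴×(2573⁴ − 270.2⁴).
T⁴ − T₀⁴ = 4.38288×10¹³ − 5.33017×10⁹ = 4.38235×10¹³ K⁴, so P_net = 128 W.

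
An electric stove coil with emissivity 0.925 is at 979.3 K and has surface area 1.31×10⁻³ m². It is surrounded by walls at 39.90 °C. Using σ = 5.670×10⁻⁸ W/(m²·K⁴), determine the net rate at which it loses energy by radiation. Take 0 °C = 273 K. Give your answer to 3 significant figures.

Net loss ≈ 62.5 W

Surroundings: T = 39.90 °C + 273 = 312.90 K.
Area A = 1.31×10⁻³ m².
Net radiated power P_net = εσA(T⁴ − T₀⁴) = 0.925×5.670×10⁻⁸×1.31×10⁻³×(979.3⁴ − 312.90⁴).
T⁴ − T₀⁴ = 9.19736×10¹¹ − 9.58567×10⁹ = 9.10150×10¹¹ K⁴, so P_net = 62.5 W.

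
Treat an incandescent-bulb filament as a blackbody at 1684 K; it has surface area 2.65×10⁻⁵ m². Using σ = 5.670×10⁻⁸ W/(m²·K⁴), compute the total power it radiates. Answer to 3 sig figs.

Area A = 2.65×10⁻⁵ m².
P = σAT⁴ = 5.670×10⁻⁸ × 2.65×10⁻⁵ × (1684)⁴ = 12.1 W.

P ≈ 12.1 W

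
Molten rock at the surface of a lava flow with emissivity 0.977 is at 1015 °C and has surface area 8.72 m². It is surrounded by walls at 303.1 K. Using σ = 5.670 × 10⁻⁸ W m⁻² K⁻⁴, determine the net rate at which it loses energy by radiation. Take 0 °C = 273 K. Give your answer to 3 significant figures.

T = 1015 °C + 273 = 1288 K.
Area A = 8.72 m².
Net radiated power P_net = εσA(T⁴ − T₀⁴) = 0.977×5.670×10⁻⁸×8.72×(1288⁴ − 303.1⁴).
T⁴ − T₀⁴ = 2.75210×10¹² − 8.44003×10⁹ = 2.74366×10¹² K⁴, so P_net = 1.33×10⁶ W.

Net loss ≈ 1.33×10⁶ W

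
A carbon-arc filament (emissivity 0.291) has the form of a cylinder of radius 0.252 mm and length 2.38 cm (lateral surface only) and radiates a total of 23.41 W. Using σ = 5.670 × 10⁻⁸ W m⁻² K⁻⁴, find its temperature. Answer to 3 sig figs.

Lateral area A = 2πrL = 2π×2.52×10⁻⁴×0.0238 = 3.76840×10⁻⁵ m².
P = εσAT⁴ ⇒ T = (P/(εσA))^(1/4) = (23.41/(0.291×5.670×10⁻⁸×3.76840×10⁻⁵))^(1/4) = 2.48×10³ K.

T ≈ 2.48×10³ K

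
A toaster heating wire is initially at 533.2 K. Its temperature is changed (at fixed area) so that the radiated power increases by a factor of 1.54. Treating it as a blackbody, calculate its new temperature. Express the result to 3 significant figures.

T₂ ≈ 594 K

P ∝ T⁴, so T₂/T₁ = (P₂/P₁)^(1/4) = (1.54)^(1/4) = 1.11399.
T₂ = 533.2 × 1.11399 = 594 K.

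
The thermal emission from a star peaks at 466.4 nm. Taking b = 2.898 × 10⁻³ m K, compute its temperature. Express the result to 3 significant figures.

T ≈ 6.21×10³ K

Wien's law gives T = b/λ_max = (2.898×10⁻³ m·K)/(4.664×10⁻⁷ m) = 6.21×10³ K.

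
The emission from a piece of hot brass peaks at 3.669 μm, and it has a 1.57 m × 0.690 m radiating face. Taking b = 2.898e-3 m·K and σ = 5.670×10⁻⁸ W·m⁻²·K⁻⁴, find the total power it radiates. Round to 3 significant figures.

P ≈ 2.39×10⁴ W

Wien's law: T = b/λ_max = 2.898×10⁻³/3.669×10⁻⁶ = 789.861 K.
Area A = 1.57 × 0.690 = 1.0833 m².
Then P = σAT⁴ = 5.670×10⁻⁸×1.0833×(789.861)⁴ = 2.39×10⁴ W.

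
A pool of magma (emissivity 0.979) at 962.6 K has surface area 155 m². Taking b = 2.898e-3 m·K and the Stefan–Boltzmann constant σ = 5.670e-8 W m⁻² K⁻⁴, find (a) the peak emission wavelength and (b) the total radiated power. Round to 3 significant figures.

λ_max ≈ 3.01 μm; P ≈ 7.39×10⁶ W

(a) λ_max = b/T = 2.898×10⁻³/962.6 = 3.011×10⁻⁶ m = 3.01 μm.
Area A = 155 m².
(b) P = εσAT⁴ = 0.979×5.670×10⁻⁸×155×(962.6)⁴ = 7.39×10⁶ W.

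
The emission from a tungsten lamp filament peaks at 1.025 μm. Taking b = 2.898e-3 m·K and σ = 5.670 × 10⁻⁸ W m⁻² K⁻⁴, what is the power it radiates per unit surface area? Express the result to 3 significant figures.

Wien's law: T = b/λ_max = 2.898×10⁻³/1.025×10⁻⁶ = 2827.32 K.
Then I = σT⁴ = 5.670×10⁻⁸×(2827.32)⁴ = 3.62×10⁶ W/m².

I ≈ 3.62×10⁶ W/m²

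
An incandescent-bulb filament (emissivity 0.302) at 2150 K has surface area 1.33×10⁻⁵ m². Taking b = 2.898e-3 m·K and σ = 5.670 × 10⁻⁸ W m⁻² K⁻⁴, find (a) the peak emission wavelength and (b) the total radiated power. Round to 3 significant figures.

(a) λ_max = b/T = 2.898×10⁻³/2150 = 1.348×10⁻⁶ m = 1.35×10³ nm.
Area A = 1.33×10⁻⁵ m².
(b) P = εσAT⁴ = 0.302×5.670×10⁻⁸×1.33×10⁻⁵×(2150)⁴ = 4.87 W.

λ_max ≈ 1.35×10³ nm; P ≈ 4.87 W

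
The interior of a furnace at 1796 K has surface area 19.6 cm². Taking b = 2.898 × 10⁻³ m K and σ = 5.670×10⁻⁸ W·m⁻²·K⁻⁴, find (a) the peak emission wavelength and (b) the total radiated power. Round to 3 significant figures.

λ_max ≈ 1.61×10³ nm; P ≈ 1.16×10³ W

(a) λ_max = b/T = 2.898×10⁻³/1796 = 1.614×10⁻⁶ m = 1.61×10³ nm.
Area A = 19.6 cm² = 1.96×10⁻³ m².
(b) P = σAT⁴ = 5.670×10⁻⁸×1.96×10⁻³×(1796)⁴ = 1.16×10³ W.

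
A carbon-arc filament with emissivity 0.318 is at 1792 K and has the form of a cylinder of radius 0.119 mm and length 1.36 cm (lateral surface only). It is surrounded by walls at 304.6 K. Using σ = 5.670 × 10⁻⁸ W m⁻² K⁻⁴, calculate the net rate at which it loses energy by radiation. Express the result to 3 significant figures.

Net loss ≈ 1.89 W

Lateral area A = 2πrL = 2π×1.19×10⁻⁴×0.0136 = 1.01687×10⁻⁵ m².
Net radiated power P_net = εσA(T⁴ − T₀⁴) = 0.318×5.670×10⁻⁸×1.01687×10⁻⁵×(1792⁴ − 304.6⁴).
T⁴ − T₀⁴ = 1.03122×10¹³ − 8.60834×10⁹ = 1.03036×10¹³ K⁴, so P_net = 1.89 W.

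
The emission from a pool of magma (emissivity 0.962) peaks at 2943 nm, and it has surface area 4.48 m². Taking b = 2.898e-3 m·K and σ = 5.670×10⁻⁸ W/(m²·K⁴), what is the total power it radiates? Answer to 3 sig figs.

P ≈ 2.30×10⁵ W

Wien's law: T = b/λ_max = 2.898×10⁻³/2.943×10⁻⁶ = 984.709 K.
Area A = 4.48 m².
Then P = εσAT⁴ = 0.962×5.670×10⁻⁸×4.48×(984.709)⁴ = 2.30×10⁵ W.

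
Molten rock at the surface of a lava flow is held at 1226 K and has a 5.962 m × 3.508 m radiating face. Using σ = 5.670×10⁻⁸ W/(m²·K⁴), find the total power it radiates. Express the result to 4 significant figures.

Area A = 5.962 × 3.508 = 20.9147 m².
P = σAT⁴ = 5.670×10⁻⁸ × 20.9147 × (1226)⁴ = 2.679×10⁶ W.

P ≈ 2.679×10⁶ W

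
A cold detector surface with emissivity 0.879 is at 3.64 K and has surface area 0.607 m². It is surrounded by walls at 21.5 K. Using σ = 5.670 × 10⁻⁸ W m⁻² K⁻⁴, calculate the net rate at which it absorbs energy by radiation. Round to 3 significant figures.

Area A = 0.607 m².
Net radiated power P_net = εσA(T⁴ − T₀⁴) = 0.879×5.670×10⁻⁸×0.607×(3.64⁴ − 21.5⁴).
T⁴ − T₀⁴ = 175.552 − 2.13675×10⁵ = -2.13499×10⁵ K⁴, so P_net = -6.46×10⁻³ W — negative, meaning a net gain of 6.46×10⁻³ W.

Net gain ≈ 6.46×10⁻³ W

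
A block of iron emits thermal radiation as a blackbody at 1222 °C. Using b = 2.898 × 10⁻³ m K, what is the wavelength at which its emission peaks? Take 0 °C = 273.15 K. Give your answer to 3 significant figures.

λ_max ≈ 1.94 μm

T = 1222 °C + 273.15 = 1495.15 K.
Wien's displacement law: λ_max = b/T = (2.898×10⁻³ m·K)/(1495.15 K) = 1.938×10⁻⁶ m.
That is 1.94 μm, in the infrared range.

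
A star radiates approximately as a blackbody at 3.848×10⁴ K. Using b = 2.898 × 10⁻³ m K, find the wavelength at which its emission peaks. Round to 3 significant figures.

Wien's displacement law: λ_max = b/T = (2.898×10⁻³ m·K)/(3.848×10⁴ K) = 7.531×10⁻⁸ m.
That is 75.3 nm, in the ultraviolet range.

λ_max ≈ 75.3 nm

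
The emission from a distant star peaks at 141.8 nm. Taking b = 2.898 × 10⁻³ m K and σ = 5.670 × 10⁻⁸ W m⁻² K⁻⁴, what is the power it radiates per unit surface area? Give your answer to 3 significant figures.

Wien's law: T = b/λ_max = 2.898×10⁻³/1.418×10⁻⁷ = 20437.2 K.
Then I = σT⁴ = 5.670×10⁻⁸×(20437.2)⁴ = 9.89×10⁹ W/m².

I ≈ 9.89×10⁹ W/m²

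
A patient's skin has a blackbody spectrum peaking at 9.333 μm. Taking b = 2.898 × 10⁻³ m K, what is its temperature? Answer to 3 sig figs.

Wien's law gives T = b/λ_max = (2.898×10⁻³ m·K)/(9.333×10⁻⁶ m) = 311 K.

T ≈ 311 K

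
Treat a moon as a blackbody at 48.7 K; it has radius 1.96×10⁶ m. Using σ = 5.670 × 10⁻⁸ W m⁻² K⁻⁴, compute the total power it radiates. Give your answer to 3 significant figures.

P ≈ 1.54×10¹³ W

Surface area A = 4πR² = 4π(1.96×10⁶ m)² = 4.82750×10¹³ m².
P = σAT⁴ = 5.670×10⁻⁸ × 4.82750×10¹³ × (48.7)⁴ = 1.54×10¹³ W.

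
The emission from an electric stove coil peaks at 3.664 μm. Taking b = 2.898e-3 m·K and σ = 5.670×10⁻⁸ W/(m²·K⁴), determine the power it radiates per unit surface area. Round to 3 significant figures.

Wien's law: T = b/λ_max = 2.898×10⁻³/3.664×10⁻⁶ = 790.939 K.
Then I = σT⁴ = 5.670×10⁻⁸×(790.939)⁴ = 2.22×10⁴ W/m².

I ≈ 2.22×10⁴ W/m²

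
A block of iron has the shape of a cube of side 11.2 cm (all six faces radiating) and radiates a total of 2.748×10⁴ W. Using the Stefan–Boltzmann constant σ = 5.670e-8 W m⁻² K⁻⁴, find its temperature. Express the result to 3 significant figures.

Area A = 6s² = 6×(0.112 m)² = 0.075264 m².
P = σAT⁴ ⇒ T = (P/(σA))^(1/4) = (2.748×10⁴/(5.670×10⁻⁸×0.075264))^(1/4) = 1.59×10³ K.

T ≈ 1.59×10³ K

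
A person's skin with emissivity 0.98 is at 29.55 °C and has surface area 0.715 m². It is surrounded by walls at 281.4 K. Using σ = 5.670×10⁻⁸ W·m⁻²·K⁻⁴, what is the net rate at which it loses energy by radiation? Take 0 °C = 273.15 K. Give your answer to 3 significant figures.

T = 29.55 °C + 273.15 = 302.70 K.
Area A = 0.715 m².
Net radiated power P_net = εσA(T⁴ − T₀⁴) = 0.98×5.670×10⁻⁸×0.715×(302.70⁴ − 281.4⁴).
T⁴ − T₀⁴ = 8.39556×10⁹ − 6.27042×10⁹ = 2.12514×10⁹ K⁴, so P_net = 84.4 W.

Net loss ≈ 84.4 W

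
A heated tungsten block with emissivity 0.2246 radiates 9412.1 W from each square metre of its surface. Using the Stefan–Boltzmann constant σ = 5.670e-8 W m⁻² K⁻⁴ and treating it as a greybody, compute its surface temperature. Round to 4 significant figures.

T ≈ 927.2 K

I = εσT⁴, so T = (I/εσ)^(1/4) = (9412.1/(0.2246×5.670×10⁻⁸))^(1/4) = 927.2 K.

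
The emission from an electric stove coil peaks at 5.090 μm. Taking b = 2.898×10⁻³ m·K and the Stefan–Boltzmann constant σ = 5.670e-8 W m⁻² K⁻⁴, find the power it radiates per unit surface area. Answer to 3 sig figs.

Wien's law: T = b/λ_max = 2.898×10⁻³/5.090×10⁻⁶ = 569.352 K.
Then I = σT⁴ = 5.670×10⁻⁸×(569.352)⁴ = 5.96×10³ W/m².

I ≈ 5.96×10³ W/m²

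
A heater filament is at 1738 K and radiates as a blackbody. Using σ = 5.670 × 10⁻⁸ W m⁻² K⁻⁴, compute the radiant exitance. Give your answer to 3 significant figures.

I ≈ 5.17×10⁵ W/m²

Stefan–Boltzmann: I = σT⁴ = 5.670×10⁻⁸ × (1738)⁴ = 5.17×10⁵ W/m².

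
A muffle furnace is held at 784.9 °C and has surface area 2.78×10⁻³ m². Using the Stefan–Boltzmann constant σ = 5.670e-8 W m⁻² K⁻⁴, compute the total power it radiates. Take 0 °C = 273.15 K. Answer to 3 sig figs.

T = 784.9 °C + 273.15 = 1058.05 K.
Area A = 2.78×10⁻³ m².
P = σAT⁴ = 5.670×10⁻⁸ × 2.78×10⁻³ × (1058.05)⁴ = 198 W.

P ≈ 198 W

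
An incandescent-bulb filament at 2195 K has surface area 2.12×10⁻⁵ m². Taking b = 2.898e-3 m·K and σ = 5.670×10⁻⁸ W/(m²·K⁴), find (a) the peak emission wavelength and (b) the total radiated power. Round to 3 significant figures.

λ_max ≈ 1.32 μm; P ≈ 27.9 W

(a) λ_max = b/T = 2.898×10⁻³/2195 = 1.320×10⁻⁶ m = 1.32 μm.
Area A = 2.12×10⁻⁵ m².
(b) P = σAT⁴ = 5.670×10⁻⁸×2.12×10⁻⁵×(2195)⁴ = 27.9 W.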